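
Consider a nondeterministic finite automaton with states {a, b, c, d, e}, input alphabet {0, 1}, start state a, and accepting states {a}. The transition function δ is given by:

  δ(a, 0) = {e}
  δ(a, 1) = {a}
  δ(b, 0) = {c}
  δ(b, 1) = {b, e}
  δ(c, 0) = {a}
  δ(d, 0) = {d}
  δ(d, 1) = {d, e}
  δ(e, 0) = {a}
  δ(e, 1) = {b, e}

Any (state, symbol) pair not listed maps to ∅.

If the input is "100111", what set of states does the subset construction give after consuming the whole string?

Start in {a}.
Read '1': a→{a}; now {a}.
Read '0': a→{e}; now {e}.
Read '0': e→{a}; now {a}.
Read '1': a→{a}; now {a}.
Read '1': a→{a}; now {a}.
Read '1': a→{a}; now {a}.

{a}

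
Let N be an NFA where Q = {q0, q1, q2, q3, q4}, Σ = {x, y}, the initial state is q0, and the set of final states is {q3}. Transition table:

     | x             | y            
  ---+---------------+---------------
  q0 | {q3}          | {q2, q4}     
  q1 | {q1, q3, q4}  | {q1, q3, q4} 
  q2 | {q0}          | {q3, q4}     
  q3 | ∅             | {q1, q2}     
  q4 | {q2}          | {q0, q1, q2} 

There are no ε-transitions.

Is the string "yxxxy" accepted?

Start in {q0}.
Read 'y': q0→{q2, q4}; now {q2, q4}.
Read 'x': q2→{q0}, q4→{q2}; now {q0, q2}.
Read 'x': q0→{q3}, q2→{q0}; now {q0, q3}.
Read 'x': q0→{q3}, q3→∅; now {q3}.
Read 'y': q3→{q1, q2}; now {q1, q2}.
The final set {q1, q2} contains no accepting state.

No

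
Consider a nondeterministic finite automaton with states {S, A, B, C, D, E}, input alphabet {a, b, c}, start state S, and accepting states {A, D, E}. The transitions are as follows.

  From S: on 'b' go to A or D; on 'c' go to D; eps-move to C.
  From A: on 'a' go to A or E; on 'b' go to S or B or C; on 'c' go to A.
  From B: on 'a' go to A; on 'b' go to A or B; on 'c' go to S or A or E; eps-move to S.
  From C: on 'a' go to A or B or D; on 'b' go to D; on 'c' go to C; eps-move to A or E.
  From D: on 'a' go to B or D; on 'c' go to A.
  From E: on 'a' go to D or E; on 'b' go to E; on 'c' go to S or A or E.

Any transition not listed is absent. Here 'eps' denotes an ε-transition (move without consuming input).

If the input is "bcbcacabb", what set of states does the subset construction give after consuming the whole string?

Start: ε-closure({S}) = {S, A, C, E}.
Read 'b': {S, A, C, E} → {S, A, B, C, D, E}.
Read 'c': {S, A, B, C, D, E} → {S, A, C, D, E}.
Read 'b': {S, A, C, D, E} → {S, A, B, C, D, E}.
Read 'c': {S, A, B, C, D, E} → {S, A, C, D, E}.
Read 'a': {S, A, C, D, E} → {S, A, B, C, D, E}.
Read 'c': {S, A, B, C, D, E} → {S, A, C, D, E}.
Read 'a': {S, A, C, D, E} → {S, A, B, C, D, E}.
Read 'b': {S, A, B, C, D, E} → {S, A, B, C, D, E}.
Read 'b': {S, A, B, C, D, E} → {S, A, B, C, D, E}.

{S, A, B, C, D, E}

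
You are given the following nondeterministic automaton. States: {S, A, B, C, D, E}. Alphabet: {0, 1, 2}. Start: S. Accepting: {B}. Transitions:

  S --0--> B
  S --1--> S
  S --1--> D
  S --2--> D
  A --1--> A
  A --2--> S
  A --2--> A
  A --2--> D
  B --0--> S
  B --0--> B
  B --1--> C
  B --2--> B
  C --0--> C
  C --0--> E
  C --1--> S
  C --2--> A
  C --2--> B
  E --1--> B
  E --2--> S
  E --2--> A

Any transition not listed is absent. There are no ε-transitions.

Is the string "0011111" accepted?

Start in {S}.
Read '0': S→{B}; now {B}.
Read '0': B→{S, B}; now {S, B}.
Read '1': S→{S, D}, B→{C}; now {S, C, D}.
Read '1': S→{S, D}, C→{S}, D→∅; now {S, D}.
Read '1': S→{S, D}, D→∅; now {S, D}.
Read '1': S→{S, D}, D→∅; now {S, D}.
Read '1': S→{S, D}, D→∅; now {S, D}.
The final set {S, D} contains no accepting state.

No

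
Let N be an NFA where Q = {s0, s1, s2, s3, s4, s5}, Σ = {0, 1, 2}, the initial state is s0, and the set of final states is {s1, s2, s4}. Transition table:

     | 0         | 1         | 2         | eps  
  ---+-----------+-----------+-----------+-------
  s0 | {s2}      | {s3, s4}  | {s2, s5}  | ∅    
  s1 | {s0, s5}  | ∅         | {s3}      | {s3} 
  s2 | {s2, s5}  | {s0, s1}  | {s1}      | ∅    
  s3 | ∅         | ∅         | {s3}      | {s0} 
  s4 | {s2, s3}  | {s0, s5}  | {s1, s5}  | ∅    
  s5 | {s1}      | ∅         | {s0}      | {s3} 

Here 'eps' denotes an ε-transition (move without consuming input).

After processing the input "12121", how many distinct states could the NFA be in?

Start in {s0}.
Read '1': s0→{s3, s4}; union {s3, s4}; ε-closure = {s0, s3, s4}.
Read '2': s0→{s2, s5}, s3→{s3}, s4→{s1, s5}; union {s1, s2, s3, s5}; ε-closure = {s0, s1, s2, s3, s5}.
Read '1': s0→{s3, s4}, s1→∅, s2→{s0, s1}, s3→∅, s5→∅; now {s0, s1, s3, s4}.
Read '2': s0→{s2, s5}, s1→{s3}, s3→{s3}, s4→{s1, s5}; union {s1, s2, s3, s5}; ε-closure = {s0, s1, s2, s3, s5}.
Read '1': s0→{s3, s4}, s1→∅, s2→{s0, s1}, s3→∅, s5→∅; now {s0, s1, s3, s4}.
That set has 4 states.

4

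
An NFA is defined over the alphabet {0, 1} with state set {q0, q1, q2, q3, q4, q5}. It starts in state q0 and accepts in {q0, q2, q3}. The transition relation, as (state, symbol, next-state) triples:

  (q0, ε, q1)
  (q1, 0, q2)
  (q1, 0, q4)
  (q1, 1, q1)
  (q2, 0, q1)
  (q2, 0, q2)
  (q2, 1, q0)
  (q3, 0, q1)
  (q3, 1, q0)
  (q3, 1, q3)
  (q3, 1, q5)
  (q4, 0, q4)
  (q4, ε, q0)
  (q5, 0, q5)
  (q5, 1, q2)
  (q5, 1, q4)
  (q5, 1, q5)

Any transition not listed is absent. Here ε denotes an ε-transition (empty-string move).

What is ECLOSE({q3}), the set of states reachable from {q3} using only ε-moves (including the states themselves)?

{q3}

Begin with {q3}.
No ε-moves leave this set, so the closure equals the set itself.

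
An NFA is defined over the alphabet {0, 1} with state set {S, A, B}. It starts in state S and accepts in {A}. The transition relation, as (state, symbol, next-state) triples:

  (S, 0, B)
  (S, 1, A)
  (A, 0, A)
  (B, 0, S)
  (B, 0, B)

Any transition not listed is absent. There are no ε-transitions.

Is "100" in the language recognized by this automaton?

Start in {S}.
Read '1': {S} → {A}.
Read '0': {A} → {A}.
Read '0': {A} → {A}.
The final set {A} contains the accepting state A.

Yes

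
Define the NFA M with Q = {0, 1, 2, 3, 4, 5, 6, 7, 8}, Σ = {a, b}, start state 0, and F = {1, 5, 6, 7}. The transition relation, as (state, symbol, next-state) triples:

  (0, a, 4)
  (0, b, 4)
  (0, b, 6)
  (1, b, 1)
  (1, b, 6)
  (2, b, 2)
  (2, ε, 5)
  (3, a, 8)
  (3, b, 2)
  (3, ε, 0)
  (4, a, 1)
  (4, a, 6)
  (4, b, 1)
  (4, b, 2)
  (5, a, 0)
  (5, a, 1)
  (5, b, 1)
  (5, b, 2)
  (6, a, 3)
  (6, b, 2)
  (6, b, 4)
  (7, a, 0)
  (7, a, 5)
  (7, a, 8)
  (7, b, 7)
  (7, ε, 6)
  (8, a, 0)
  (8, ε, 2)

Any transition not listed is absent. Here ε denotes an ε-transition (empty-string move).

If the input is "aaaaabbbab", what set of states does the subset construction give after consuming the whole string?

Start in {0}.
Read 'a': {0} → {4}.
Read 'a': {4} → {1, 6}.
Read 'a': {1, 6} → {0, 3}.
Read 'a': {0, 3} → {2, 4, 5, 8}.
Read 'a': {2, 4, 5, 8} → {0, 1, 6}.
Read 'b': {0, 1, 6} → {1, 2, 4, 5, 6}.
Read 'b': {1, 2, 4, 5, 6} → {1, 2, 4, 5, 6}.
Read 'b': {1, 2, 4, 5, 6} → {1, 2, 4, 5, 6}.
Read 'a': {1, 2, 4, 5, 6} → {0, 1, 3, 6}.
Read 'b': {0, 1, 3, 6} → {1, 2, 4, 5, 6}.

{1, 2, 4, 5, 6}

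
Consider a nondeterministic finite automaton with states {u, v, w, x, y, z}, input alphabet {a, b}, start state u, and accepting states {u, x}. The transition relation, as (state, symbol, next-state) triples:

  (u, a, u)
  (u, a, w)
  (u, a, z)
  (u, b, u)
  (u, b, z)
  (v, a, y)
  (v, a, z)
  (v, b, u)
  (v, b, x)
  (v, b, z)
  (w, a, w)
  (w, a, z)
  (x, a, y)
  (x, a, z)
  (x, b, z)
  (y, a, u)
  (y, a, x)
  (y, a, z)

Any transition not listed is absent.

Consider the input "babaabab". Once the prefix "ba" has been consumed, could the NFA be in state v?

No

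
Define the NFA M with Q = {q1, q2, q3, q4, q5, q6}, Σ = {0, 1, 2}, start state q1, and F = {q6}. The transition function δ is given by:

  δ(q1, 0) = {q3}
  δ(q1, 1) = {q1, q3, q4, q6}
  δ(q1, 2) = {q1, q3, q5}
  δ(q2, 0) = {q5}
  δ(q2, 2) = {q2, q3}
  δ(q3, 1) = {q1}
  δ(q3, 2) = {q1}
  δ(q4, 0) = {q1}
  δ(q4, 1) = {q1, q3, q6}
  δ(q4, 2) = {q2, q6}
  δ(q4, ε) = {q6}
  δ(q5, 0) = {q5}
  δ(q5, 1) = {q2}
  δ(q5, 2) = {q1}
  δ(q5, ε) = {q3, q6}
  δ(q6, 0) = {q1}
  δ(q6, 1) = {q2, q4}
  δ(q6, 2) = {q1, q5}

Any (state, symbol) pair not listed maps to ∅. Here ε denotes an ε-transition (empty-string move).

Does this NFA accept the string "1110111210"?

Yes

Start in {q1}.
Read '1': {q1} → {q1, q3, q4, q6}.
Read '1': {q1, q3, q4, q6} → {q1, q2, q3, q4, q6}.
Read '1': {q1, q2, q3, q4, q6} → {q1, q2, q3, q4, q6}.
Read '0': {q1, q2, q3, q4, q6} → {q1, q3, q5, q6}.
Read '1': {q1, q3, q5, q6} → {q1, q2, q3, q4, q6}.
Read '1': {q1, q2, q3, q4, q6} → {q1, q2, q3, q4, q6}.
Read '1': {q1, q2, q3, q4, q6} → {q1, q2, q3, q4, q6}.
Read '2': {q1, q2, q3, q4, q6} → {q1, q2, q3, q5, q6}.
Read '1': {q1, q2, q3, q5, q6} → {q1, q2, q3, q4, q6}.
Read '0': {q1, q2, q3, q4, q6} → {q1, q3, q5, q6}.
The final set {q1, q3, q5, q6} contains the accepting state q6.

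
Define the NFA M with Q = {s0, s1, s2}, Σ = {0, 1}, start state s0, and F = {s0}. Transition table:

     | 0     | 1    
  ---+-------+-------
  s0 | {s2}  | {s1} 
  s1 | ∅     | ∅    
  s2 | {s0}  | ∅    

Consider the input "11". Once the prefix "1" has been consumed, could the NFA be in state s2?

Start in {s0}.
Read '1': s0→{s1}; now {s1}.
State s2 is not in {s1}.

No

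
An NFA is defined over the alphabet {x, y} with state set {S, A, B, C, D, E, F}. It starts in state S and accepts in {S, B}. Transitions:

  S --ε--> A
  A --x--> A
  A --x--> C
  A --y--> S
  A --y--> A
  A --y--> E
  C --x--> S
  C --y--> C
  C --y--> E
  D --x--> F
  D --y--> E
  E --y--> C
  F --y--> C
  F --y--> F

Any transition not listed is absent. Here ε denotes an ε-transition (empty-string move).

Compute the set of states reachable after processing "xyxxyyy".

{S, A, C, E}

Start: ε-closure({S}) = {S, A}.
Read 'x': {S, A} → {A, C}.
Read 'y': {A, C} → {S, A, C, E}.
Read 'x': {S, A, C, E} → {S, A, C}.
Read 'x': {S, A, C} → {S, A, C}.
Read 'y': {S, A, C} → {S, A, C, E}.
Read 'y': {S, A, C, E} → {S, A, C, E}.
Read 'y': {S, A, C, E} → {S, A, C, E}.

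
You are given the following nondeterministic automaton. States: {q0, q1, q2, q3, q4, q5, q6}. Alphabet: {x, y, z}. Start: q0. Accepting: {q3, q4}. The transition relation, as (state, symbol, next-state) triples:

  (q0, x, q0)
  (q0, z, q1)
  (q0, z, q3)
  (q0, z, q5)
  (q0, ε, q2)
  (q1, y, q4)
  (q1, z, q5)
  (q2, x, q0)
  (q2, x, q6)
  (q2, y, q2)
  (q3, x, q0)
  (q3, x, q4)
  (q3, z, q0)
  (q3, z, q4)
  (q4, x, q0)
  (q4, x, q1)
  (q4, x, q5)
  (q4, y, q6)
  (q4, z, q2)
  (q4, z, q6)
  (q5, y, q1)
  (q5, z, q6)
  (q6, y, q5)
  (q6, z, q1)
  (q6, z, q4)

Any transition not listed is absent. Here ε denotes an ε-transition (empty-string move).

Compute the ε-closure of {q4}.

Begin with {q4}.
No ε-moves leave this set, so the closure equals the set itself.

{q4}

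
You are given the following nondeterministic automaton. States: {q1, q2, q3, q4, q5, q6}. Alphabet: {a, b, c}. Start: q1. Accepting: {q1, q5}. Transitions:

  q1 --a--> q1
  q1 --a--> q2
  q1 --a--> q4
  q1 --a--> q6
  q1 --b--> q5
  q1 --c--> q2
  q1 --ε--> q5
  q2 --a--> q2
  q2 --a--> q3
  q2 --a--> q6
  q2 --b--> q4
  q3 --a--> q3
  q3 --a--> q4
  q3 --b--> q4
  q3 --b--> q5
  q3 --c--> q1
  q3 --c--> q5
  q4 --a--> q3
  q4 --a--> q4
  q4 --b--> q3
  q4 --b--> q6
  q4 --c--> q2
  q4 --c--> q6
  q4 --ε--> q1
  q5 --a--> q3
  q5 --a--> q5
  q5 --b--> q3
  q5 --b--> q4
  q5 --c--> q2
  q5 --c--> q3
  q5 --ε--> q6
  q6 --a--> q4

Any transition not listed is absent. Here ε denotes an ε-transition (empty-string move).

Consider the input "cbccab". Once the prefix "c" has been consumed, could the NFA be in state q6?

No

Start: ε-closure({q1}) = {q1, q5, q6}.
Read 'c': q1→{q2}, q5→{q2, q3}, q6→∅; now {q2, q3}.
State q6 is not in {q2, q3}.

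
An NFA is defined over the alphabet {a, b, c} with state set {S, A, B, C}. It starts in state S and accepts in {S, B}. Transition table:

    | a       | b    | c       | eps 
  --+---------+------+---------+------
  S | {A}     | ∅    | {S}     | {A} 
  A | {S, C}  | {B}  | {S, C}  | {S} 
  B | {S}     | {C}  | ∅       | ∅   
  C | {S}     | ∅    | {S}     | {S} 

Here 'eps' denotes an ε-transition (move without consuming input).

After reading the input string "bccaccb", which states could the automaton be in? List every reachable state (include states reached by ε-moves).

∅

Start: ε-closure({S}) = {S, A}.
Read 'b': S→∅, A→{B}; now {B}.
Read 'c': B→∅; now ∅.
The set is empty and remains empty for the remaining 5 symbols.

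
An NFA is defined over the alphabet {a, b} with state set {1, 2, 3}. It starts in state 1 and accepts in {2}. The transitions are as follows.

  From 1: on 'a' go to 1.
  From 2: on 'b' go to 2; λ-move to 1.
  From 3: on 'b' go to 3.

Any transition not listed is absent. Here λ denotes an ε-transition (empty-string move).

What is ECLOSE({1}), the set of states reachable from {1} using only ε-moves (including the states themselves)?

{1}

Begin with {1}.
No ε-moves leave this set, so the closure equals the set itself.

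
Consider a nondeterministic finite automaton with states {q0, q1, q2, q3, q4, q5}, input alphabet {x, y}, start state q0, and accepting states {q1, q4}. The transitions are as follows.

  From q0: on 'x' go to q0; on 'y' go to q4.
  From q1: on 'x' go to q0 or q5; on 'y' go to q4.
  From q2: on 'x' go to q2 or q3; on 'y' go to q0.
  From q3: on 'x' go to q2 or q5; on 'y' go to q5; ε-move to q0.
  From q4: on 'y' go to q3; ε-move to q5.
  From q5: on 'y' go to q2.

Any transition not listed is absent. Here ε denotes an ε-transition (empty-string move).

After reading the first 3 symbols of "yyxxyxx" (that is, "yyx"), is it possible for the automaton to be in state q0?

Yes

Start in {q0}.
Read 'y': q0→{q4}; union {q4}; ε-closure = {q4, q5}.
Read 'y': q4→{q3}, q5→{q2}; union {q2, q3}; ε-closure = {q0, q2, q3}.
Read 'x': q0→{q0}, q2→{q2, q3}, q3→{q2, q5}; now {q0, q2, q3, q5}.
State q0 is in {q0, q2, q3, q5}.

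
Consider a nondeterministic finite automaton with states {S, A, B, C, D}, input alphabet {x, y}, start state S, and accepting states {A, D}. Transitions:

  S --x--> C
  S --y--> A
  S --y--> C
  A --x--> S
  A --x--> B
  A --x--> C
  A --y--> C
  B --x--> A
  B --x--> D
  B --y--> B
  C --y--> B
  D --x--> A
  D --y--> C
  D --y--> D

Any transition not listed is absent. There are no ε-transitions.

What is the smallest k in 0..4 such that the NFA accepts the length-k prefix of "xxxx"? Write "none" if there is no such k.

none

Start in {S}.
Read 'x': {S} → {C}.
Read 'x': {C} → ∅.
The set is empty and remains empty for the remaining 2 symbols.
No reachable set along the way intersects F.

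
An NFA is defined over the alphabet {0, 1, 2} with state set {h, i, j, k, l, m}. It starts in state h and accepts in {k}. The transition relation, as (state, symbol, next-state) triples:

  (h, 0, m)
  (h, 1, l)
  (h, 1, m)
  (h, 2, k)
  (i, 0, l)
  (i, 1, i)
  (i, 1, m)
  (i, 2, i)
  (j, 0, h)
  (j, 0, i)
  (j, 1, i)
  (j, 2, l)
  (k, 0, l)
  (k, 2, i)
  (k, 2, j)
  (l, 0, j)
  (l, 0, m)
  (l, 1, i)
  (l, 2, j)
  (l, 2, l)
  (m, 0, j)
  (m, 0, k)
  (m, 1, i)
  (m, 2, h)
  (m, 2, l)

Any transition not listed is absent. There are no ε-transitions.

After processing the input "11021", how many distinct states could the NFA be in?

1

Start in {h}.
Read '1': {h} → {l, m}.
Read '1': {l, m} → {i}.
Read '0': {i} → {l}.
Read '2': {l} → {j, l}.
Read '1': {j, l} → {i}.
That set has 1 state.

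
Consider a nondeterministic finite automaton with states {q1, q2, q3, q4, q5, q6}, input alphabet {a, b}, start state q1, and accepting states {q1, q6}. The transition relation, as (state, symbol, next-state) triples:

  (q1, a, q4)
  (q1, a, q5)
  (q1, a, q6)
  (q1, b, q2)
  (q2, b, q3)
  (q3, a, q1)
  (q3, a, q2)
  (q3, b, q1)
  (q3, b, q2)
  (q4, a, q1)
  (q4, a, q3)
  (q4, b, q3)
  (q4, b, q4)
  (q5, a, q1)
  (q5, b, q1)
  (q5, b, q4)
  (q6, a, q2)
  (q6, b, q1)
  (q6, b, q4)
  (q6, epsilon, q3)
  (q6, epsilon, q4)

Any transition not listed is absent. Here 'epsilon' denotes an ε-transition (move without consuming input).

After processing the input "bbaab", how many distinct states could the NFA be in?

4

Start in {q1}.
Read 'b': q1→{q2}; now {q2}.
Read 'b': q2→{q3}; now {q3}.
Read 'a': q3→{q1, q2}; now {q1, q2}.
Read 'a': q1→{q4, q5, q6}, q2→∅; union {q4, q5, q6}; ε-closure = {q3, q4, q5, q6}.
Read 'b': q3→{q1, q2}, q4→{q3, q4}, q5→{q1, q4}, q6→{q1, q4}; now {q1, q2, q3, q4}.
That set has 4 states.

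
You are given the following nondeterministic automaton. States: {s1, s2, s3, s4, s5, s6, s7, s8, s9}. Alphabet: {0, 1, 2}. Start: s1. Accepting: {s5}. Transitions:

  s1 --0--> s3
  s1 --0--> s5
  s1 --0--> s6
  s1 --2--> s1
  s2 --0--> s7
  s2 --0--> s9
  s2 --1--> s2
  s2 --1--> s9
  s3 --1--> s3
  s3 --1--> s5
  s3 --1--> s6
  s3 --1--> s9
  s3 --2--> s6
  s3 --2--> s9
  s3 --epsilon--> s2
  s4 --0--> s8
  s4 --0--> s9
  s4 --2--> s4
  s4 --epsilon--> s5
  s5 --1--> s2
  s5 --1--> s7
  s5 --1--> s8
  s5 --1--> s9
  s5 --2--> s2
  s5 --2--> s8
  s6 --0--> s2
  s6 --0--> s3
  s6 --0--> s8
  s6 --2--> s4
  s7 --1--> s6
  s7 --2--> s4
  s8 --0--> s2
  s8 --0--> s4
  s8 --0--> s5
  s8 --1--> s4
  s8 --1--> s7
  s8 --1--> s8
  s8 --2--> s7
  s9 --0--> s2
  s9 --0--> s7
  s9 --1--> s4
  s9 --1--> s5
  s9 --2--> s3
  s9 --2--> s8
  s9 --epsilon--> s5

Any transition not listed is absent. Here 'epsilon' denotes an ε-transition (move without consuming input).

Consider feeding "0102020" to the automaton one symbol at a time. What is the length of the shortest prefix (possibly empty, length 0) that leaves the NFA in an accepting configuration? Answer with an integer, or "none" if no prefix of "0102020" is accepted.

Start in {s1}.
Read '0': s1→{s3, s5, s6}; union {s3, s5, s6}; ε-closure = {s2, s3, s5, s6}.
None of the earlier sets intersect F, but {s2, s3, s5, s6} does.

1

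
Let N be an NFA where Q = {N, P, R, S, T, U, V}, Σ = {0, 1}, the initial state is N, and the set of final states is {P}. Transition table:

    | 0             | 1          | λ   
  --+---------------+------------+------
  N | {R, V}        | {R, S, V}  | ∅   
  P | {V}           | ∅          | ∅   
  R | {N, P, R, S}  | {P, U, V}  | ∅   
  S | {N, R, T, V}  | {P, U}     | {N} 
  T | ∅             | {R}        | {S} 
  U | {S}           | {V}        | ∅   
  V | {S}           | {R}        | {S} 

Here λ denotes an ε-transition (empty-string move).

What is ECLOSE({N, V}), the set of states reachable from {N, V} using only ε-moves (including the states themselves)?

Begin with {N, V}.
ε-move V → S; add S.

{N, S, V}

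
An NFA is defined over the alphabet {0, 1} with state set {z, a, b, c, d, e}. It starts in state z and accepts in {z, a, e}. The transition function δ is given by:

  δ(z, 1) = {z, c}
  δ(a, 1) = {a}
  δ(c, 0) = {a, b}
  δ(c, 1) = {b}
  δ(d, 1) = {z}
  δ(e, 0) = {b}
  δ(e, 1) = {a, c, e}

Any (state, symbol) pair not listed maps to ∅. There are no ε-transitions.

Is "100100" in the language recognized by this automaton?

Start in {z}.
Read '1': {z} → {z, c}.
Read '0': {z, c} → {a, b}.
Read '0': {a, b} → ∅.
The set is empty and remains empty for the remaining 3 symbols.
The final set ∅ contains no accepting state.

No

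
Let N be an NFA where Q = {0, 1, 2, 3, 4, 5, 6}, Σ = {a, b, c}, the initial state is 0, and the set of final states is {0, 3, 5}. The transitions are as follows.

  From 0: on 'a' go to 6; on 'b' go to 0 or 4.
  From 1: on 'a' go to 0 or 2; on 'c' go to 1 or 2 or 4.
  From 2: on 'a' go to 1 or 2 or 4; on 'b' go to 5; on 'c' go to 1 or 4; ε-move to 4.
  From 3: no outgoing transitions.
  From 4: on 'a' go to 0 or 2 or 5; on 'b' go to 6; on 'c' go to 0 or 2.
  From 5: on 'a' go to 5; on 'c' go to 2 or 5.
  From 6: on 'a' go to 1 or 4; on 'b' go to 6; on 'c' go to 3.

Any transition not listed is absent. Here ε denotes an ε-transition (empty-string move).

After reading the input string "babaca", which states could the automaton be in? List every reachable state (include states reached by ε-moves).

{0, 1, 2, 4, 5, 6}

Start in {0}.
Read 'b': 0→{0, 4}; now {0, 4}.
Read 'a': 0→{6}, 4→{0, 2, 5}; union {0, 2, 5, 6}; ε-closure = {0, 2, 4, 5, 6}.
Read 'b': 0→{0, 4}, 2→{5}, 4→{6}, 5→∅, 6→{6}; now {0, 4, 5, 6}.
Read 'a': 0→{6}, 4→{0, 2, 5}, 5→{5}, 6→{1, 4}; now {0, 1, 2, 4, 5, 6}.
Read 'c': 0→∅, 1→{1, 2, 4}, 2→{1, 4}, 4→{0, 2}, 5→{2, 5}, 6→{3}; now {0, 1, 2, 3, 4, 5}.
Read 'a': 0→{6}, 1→{0, 2}, 2→{1, 2, 4}, 3→∅, 4→{0, 2, 5}, 5→{5}; now {0, 1, 2, 4, 5, 6}.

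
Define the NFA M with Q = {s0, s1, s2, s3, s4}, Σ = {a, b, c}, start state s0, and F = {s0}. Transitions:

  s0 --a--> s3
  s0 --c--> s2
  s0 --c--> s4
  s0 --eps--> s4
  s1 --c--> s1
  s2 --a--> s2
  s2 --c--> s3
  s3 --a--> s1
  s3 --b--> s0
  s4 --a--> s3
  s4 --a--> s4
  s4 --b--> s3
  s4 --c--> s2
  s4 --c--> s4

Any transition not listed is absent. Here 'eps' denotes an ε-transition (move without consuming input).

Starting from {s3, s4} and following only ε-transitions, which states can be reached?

{s3, s4}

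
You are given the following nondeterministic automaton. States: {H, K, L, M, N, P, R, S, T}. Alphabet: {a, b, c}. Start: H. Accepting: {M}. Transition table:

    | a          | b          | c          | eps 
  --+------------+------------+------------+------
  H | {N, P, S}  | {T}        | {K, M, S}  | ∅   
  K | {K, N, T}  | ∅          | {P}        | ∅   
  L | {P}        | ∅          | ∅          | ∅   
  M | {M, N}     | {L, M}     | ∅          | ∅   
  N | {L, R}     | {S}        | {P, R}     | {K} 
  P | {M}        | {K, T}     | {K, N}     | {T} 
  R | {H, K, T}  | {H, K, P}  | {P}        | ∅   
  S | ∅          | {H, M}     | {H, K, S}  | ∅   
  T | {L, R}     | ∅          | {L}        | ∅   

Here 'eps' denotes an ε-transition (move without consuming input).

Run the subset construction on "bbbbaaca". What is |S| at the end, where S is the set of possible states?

Start in {H}.
Read 'b': H→{T}; now {T}.
Read 'b': T→∅; now ∅.
The set is empty and remains empty for the remaining 6 symbols.
That set has 0 states.

0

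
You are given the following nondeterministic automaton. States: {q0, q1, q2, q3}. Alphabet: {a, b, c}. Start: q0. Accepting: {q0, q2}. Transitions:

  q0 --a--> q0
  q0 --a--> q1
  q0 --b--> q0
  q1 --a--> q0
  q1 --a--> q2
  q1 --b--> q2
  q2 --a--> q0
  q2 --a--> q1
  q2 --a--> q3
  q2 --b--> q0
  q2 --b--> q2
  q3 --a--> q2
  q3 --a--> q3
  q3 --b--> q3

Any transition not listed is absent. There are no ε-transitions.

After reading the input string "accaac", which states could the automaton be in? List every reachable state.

Start in {q0}.
Read 'a': q0→{q0, q1}; now {q0, q1}.
Read 'c': q0→∅, q1→∅; now ∅.
The set is empty and remains empty for the remaining 4 symbols.

∅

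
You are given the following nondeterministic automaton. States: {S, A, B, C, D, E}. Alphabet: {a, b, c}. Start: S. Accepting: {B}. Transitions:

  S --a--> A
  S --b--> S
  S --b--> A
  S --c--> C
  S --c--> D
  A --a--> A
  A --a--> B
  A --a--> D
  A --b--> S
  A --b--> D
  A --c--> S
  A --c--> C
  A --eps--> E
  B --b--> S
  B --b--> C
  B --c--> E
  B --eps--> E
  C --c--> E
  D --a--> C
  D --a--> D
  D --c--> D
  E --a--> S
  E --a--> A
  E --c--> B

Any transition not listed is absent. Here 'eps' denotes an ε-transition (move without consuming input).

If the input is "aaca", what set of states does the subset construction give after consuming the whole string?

{S, A, C, D, E}

Start in {S}.
Read 'a': {S} → {A, E}.
Read 'a': {A, E} → {S, A, B, D, E}.
Read 'c': {S, A, B, D, E} → {S, B, C, D, E}.
Read 'a': {S, B, C, D, E} → {S, A, C, D, E}.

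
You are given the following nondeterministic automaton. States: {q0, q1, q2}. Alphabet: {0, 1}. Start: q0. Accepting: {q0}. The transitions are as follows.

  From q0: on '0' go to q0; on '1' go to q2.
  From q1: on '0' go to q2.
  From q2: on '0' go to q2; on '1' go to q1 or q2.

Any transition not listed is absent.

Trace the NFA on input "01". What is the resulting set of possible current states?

Start in {q0}.
Read '0': q0→{q0}; now {q0}.
Read '1': q0→{q2}; now {q2}.

{q2}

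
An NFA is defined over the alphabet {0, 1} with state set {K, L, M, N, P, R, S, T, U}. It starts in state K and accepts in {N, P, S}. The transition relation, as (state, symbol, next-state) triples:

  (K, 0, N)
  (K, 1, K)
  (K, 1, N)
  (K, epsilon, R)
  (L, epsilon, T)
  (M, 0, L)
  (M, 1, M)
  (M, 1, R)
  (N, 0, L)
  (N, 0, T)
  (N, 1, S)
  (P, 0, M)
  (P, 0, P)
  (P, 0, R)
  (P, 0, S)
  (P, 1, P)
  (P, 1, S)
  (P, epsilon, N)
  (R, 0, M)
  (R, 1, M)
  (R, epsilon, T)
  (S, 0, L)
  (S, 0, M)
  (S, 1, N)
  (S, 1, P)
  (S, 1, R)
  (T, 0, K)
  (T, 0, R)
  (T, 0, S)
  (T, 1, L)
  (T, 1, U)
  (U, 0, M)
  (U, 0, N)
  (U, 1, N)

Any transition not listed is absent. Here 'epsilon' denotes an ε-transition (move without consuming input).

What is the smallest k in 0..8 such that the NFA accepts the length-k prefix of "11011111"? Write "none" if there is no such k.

1

Start: ε-closure({K}) = {K, R, T}.
Read '1': {K, R, T} → {K, L, M, N, R, T, U}.
None of the earlier sets intersect F, but {K, L, M, N, R, T, U} does.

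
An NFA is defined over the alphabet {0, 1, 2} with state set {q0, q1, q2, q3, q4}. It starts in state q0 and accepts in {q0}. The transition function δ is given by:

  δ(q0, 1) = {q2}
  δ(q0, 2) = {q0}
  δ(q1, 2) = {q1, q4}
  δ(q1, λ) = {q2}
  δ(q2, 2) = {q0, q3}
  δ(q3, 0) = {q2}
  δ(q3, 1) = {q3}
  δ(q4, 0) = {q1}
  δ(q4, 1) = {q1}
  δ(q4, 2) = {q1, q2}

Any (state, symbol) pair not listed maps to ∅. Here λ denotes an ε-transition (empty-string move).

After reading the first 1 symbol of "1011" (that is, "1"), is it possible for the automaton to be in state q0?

No

Start in {q0}.
Read '1': q0→{q2}; now {q2}.
State q0 is not in {q2}.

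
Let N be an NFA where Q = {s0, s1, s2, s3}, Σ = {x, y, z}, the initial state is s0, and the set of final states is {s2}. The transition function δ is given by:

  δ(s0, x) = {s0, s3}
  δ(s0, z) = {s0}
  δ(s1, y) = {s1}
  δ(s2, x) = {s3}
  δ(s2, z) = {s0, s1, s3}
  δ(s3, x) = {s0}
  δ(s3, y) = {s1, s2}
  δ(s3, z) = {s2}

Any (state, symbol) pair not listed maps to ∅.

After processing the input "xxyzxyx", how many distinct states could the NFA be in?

1

Start in {s0}.
Read 'x': {s0} → {s0, s3}.
Read 'x': {s0, s3} → {s0, s3}.
Read 'y': {s0, s3} → {s1, s2}.
Read 'z': {s1, s2} → {s0, s1, s3}.
Read 'x': {s0, s1, s3} → {s0, s3}.
Read 'y': {s0, s3} → {s1, s2}.
Read 'x': {s1, s2} → {s3}.
That set has 1 state.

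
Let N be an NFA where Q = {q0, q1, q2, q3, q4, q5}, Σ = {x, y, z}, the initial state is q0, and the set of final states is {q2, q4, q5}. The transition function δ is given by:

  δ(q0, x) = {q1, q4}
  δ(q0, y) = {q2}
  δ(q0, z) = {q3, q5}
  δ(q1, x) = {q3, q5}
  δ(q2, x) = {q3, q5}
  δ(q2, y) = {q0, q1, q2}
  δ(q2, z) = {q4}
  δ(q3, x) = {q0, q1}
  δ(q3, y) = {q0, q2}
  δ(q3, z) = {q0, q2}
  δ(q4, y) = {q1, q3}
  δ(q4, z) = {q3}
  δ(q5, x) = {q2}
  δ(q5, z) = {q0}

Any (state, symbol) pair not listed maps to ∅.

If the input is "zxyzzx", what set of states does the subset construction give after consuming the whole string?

{q0, q1, q3, q4, q5}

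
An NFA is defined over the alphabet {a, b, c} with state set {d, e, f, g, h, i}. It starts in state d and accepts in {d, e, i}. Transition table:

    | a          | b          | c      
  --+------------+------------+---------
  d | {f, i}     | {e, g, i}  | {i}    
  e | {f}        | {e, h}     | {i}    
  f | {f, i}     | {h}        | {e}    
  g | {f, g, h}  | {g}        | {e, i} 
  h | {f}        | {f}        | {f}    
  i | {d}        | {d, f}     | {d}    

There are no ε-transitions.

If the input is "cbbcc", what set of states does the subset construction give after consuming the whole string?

Start in {d}.
Read 'c': d→{i}; now {i}.
Read 'b': i→{d, f}; now {d, f}.
Read 'b': d→{e, g, i}, f→{h}; now {e, g, h, i}.
Read 'c': e→{i}, g→{e, i}, h→{f}, i→{d}; now {d, e, f, i}.
Read 'c': d→{i}, e→{i}, f→{e}, i→{d}; now {d, e, i}.

{d, e, i}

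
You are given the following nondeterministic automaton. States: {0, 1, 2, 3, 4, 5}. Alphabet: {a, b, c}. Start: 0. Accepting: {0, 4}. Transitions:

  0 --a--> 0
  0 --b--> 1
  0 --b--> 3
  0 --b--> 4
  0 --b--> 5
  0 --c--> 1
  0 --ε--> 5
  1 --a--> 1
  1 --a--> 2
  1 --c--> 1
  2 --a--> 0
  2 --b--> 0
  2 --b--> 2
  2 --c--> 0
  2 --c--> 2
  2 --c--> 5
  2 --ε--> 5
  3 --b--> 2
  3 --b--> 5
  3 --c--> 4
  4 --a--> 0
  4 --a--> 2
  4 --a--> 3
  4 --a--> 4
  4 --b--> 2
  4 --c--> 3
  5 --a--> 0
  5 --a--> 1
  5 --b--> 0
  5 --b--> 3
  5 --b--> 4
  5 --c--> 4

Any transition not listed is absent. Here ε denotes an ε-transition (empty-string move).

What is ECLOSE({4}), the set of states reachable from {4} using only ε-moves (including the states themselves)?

Begin with {4}.
No ε-moves leave this set, so the closure equals the set itself.

{4}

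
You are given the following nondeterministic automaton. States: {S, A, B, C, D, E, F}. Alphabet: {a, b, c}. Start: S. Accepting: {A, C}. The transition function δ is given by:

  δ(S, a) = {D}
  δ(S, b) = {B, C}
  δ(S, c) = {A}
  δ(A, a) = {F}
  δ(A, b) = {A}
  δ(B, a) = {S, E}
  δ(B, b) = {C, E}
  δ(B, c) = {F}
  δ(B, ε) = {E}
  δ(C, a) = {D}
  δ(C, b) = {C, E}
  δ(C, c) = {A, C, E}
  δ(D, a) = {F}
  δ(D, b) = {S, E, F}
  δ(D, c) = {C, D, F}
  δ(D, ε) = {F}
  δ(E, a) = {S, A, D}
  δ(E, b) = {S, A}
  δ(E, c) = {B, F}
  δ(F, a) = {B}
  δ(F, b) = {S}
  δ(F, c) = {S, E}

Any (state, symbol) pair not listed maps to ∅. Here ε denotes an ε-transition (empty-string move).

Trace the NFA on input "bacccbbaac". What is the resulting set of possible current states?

{S, A, B, C, D, E, F}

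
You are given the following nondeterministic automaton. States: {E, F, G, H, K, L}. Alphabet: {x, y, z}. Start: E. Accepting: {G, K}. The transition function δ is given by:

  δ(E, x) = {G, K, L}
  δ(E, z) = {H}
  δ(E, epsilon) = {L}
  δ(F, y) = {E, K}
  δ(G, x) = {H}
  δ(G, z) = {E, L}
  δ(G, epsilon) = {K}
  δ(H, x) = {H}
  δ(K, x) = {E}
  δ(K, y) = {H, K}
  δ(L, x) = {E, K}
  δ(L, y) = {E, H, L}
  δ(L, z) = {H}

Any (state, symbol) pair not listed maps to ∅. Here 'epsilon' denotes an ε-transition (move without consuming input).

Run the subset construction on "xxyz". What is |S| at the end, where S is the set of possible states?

Start: ε-closure({E}) = {E, L}.
Read 'x': E→{G, K, L}, L→{E, K}; now {E, G, K, L}.
Read 'x': E→{G, K, L}, G→{H}, K→{E}, L→{E, K}; now {E, G, H, K, L}.
Read 'y': E→∅, G→∅, H→∅, K→{H, K}, L→{E, H, L}; now {E, H, K, L}.
Read 'z': E→{H}, H→∅, K→∅, L→{H}; now {H}.
That set has 1 state.

1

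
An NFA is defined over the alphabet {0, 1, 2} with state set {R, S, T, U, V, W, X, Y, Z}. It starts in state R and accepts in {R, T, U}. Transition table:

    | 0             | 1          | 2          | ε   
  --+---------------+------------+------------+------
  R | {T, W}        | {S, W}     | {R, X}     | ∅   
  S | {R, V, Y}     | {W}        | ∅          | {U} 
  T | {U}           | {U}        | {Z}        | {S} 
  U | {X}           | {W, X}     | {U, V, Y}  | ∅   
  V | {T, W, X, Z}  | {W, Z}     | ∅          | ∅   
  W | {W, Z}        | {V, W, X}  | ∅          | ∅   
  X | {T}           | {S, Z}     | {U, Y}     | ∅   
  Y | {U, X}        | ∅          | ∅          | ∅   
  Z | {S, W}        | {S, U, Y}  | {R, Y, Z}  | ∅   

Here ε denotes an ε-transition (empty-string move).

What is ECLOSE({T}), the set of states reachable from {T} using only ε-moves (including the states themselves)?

Begin with {T}.
ε-move T → S; add S.
ε-move S → U; add U.

{S, T, U}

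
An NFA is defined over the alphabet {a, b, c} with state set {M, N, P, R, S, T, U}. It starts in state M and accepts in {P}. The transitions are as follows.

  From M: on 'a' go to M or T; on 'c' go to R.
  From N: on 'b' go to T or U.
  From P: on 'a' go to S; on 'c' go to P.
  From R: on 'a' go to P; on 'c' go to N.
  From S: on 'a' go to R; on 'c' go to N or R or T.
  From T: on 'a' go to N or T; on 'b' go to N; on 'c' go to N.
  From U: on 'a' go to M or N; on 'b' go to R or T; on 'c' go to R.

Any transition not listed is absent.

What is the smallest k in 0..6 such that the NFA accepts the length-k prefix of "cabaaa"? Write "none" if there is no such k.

2

Start in {M}.
Read 'c': {M} → {R}.
Read 'a': {R} → {P}.
None of the earlier sets intersect F, but {P} does.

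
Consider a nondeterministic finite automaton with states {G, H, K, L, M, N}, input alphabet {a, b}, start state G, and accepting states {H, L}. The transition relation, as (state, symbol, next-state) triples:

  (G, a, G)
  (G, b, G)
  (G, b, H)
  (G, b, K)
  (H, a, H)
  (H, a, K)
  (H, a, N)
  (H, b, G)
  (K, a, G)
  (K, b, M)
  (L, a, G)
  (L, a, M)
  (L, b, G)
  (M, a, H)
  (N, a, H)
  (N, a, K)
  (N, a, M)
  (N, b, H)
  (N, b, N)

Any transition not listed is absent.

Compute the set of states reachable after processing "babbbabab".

{G, H, K, M, N}

Start in {G}.
Read 'b': {G} → {G, H, K}.
Read 'a': {G, H, K} → {G, H, K, N}.
Read 'b': {G, H, K, N} → {G, H, K, M, N}.
Read 'b': {G, H, K, M, N} → {G, H, K, M, N}.
Read 'b': {G, H, K, M, N} → {G, H, K, M, N}.
Read 'a': {G, H, K, M, N} → {G, H, K, M, N}.
Read 'b': {G, H, K, M, N} → {G, H, K, M, N}.
Read 'a': {G, H, K, M, N} → {G, H, K, M, N}.
Read 'b': {G, H, K, M, N} → {G, H, K, M, N}.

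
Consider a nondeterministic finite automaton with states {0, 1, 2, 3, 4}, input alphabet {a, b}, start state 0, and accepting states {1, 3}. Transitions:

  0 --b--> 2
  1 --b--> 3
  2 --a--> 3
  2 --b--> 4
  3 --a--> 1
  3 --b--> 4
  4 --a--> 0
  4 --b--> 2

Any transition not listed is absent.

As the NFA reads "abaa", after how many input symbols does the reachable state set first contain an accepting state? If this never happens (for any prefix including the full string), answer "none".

none

Start in {0}.
Read 'a': {0} → ∅.
The set is empty and remains empty for the remaining 3 symbols.
No reachable set along the way intersects F.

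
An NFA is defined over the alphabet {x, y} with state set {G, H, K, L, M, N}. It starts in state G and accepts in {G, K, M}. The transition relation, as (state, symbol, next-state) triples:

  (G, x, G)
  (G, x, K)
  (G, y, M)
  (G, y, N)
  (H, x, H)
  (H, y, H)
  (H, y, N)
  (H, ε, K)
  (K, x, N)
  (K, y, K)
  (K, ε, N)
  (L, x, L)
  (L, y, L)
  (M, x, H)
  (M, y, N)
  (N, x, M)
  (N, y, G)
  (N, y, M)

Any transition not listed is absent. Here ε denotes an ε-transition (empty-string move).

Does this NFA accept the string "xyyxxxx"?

Start in {G}.
Read 'x': {G} → {G, K, N}.
Read 'y': {G, K, N} → {G, K, M, N}.
Read 'y': {G, K, M, N} → {G, K, M, N}.
Read 'x': {G, K, M, N} → {G, H, K, M, N}.
Read 'x': {G, H, K, M, N} → {G, H, K, M, N}.
Read 'x': {G, H, K, M, N} → {G, H, K, M, N}.
Read 'x': {G, H, K, M, N} → {G, H, K, M, N}.
The final set {G, H, K, M, N} contains the accepting states G, K, M.

Yes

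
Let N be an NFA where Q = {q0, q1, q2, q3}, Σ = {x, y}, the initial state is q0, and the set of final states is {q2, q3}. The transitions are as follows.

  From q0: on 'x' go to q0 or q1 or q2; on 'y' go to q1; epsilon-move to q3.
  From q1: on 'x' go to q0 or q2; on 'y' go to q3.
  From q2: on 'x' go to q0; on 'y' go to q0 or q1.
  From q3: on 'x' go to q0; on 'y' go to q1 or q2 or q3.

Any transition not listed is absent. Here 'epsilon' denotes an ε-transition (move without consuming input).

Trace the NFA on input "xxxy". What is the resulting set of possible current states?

{q0, q1, q2, q3}

Start: ε-closure({q0}) = {q0, q3}.
Read 'x': {q0, q3} → {q0, q1, q2, q3}.
Read 'x': {q0, q1, q2, q3} → {q0, q1, q2, q3}.
Read 'x': {q0, q1, q2, q3} → {q0, q1, q2, q3}.
Read 'y': {q0, q1, q2, q3} → {q0, q1, q2, q3}.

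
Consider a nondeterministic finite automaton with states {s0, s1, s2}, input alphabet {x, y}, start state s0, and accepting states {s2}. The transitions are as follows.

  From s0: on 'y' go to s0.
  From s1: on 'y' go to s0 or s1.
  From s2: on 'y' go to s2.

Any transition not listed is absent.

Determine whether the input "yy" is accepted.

Start in {s0}.
Read 'y': {s0} → {s0}.
Read 'y': {s0} → {s0}.
The final set {s0} contains no accepting state.

No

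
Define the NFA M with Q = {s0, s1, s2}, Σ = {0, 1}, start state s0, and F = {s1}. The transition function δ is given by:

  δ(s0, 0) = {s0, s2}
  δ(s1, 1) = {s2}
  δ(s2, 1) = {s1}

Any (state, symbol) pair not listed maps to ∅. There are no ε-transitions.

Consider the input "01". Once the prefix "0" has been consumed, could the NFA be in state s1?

Start in {s0}.
Read '0': {s0} → {s0, s2}.
State s1 is not in {s0, s2}.

No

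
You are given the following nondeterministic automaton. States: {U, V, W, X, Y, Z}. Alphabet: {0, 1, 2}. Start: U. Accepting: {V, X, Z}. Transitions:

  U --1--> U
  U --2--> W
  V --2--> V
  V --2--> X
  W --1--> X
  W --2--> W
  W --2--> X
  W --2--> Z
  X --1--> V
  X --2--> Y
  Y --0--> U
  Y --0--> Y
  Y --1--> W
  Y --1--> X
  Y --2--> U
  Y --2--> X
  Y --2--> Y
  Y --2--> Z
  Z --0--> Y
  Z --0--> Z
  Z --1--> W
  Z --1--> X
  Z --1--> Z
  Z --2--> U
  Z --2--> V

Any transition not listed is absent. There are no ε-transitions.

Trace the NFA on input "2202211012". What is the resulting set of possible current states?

Start in {U}.
Read '2': U→{W}; now {W}.
Read '2': W→{W, X, Z}; now {W, X, Z}.
Read '0': W→∅, X→∅, Z→{Y, Z}; now {Y, Z}.
Read '2': Y→{U, X, Y, Z}, Z→{U, V}; now {U, V, X, Y, Z}.
Read '2': U→{W}, V→{V, X}, X→{Y}, Y→{U, X, Y, Z}, Z→{U, V}; now {U, V, W, X, Y, Z}.
Read '1': U→{U}, V→∅, W→{X}, X→{V}, Y→{W, X}, Z→{W, X, Z}; now {U, V, W, X, Z}.
Read '1': U→{U}, V→∅, W→{X}, X→{V}, Z→{W, X, Z}; now {U, V, W, X, Z}.
Read '0': U→∅, V→∅, W→∅, X→∅, Z→{Y, Z}; now {Y, Z}.
Read '1': Y→{W, X}, Z→{W, X, Z}; now {W, X, Z}.
Read '2': W→{W, X, Z}, X→{Y}, Z→{U, V}; now {U, V, W, X, Y, Z}.

{U, V, W, X, Y, Z}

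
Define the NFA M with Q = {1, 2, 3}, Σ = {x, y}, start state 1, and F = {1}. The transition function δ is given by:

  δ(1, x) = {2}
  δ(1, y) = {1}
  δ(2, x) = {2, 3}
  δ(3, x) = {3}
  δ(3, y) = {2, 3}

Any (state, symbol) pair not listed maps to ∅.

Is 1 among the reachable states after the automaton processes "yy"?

Yes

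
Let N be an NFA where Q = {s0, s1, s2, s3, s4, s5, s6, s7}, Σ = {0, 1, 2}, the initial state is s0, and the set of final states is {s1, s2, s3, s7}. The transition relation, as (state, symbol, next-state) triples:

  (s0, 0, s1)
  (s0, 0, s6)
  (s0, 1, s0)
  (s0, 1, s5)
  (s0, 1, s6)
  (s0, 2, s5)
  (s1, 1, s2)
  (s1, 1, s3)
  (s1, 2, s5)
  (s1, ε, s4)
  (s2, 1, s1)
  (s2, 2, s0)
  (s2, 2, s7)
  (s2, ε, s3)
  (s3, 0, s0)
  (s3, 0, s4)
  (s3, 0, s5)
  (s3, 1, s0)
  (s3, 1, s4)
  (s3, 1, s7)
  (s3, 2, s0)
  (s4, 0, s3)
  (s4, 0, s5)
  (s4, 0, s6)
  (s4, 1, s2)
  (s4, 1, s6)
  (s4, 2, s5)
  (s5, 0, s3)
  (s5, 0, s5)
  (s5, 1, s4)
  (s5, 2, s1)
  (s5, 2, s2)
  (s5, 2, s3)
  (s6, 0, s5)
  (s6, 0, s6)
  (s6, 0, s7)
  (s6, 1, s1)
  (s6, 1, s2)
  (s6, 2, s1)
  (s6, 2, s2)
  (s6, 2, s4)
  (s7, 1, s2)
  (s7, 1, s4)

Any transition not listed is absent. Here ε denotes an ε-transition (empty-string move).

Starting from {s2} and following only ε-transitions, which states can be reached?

{s2, s3}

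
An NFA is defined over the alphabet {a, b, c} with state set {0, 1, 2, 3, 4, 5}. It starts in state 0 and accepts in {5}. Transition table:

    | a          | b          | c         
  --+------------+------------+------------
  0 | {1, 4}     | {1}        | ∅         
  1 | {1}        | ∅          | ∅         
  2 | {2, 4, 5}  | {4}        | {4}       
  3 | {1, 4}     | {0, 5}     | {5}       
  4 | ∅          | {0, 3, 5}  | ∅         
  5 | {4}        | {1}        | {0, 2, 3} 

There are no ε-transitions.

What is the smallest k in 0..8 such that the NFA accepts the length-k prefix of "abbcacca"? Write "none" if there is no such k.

2

Start in {0}.
Read 'a': {0} → {1, 4}.
Read 'b': {1, 4} → {0, 3, 5}.
None of the earlier sets intersect F, but {0, 3, 5} does.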